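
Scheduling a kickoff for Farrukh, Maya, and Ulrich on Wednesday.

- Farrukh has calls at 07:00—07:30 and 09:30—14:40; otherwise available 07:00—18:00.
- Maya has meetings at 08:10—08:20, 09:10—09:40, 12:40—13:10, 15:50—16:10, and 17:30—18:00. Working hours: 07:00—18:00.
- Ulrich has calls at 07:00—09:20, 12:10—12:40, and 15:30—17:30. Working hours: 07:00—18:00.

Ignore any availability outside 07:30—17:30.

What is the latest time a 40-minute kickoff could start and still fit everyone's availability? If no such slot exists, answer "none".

14:50

Farrukh free within 07:00–18:00: 07:30–09:30, 14:40–18:00.
Maya free within 07:00–18:00: 07:00–08:10, 08:20–09:10, 09:40–12:40, 13:10–15:50, 16:10–17:30.
Ulrich free within 07:00–18:00: 09:20–12:10, 12:40–15:30, 17:30–18:00.
Farrukh ∩ Maya: 07:30–08:10, 08:20–09:10, 14:40–15:50, 16:10–17:30.
Farrukh ∩ Maya ∩ Ulrich: 14:40–15:30.
Restricted to 07:30–17:30: 14:40–15:30.
Windows ≥ 40 min: 14:40–15:30.
Latest start in the last window 14:40–15:30 is 15:30 − 40 min = 14:50.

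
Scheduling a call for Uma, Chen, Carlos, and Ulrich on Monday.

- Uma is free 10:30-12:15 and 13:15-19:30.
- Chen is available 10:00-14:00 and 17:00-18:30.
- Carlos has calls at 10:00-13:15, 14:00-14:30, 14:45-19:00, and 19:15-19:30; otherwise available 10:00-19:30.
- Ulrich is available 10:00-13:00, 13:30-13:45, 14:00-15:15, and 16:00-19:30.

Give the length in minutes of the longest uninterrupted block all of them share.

Carlos free within 10:00–19:30: 13:15–14:00, 14:30–14:45, 19:00–19:15.
Uma ∩ Chen: 10:30–12:15, 13:15–14:00, 17:00–18:30.
Uma ∩ Chen ∩ Carlos: 13:15–14:00.
Uma ∩ Chen ∩ Carlos ∩ Ulrich: 13:30–13:45.
Single common window of 15 minutes.

15 minutes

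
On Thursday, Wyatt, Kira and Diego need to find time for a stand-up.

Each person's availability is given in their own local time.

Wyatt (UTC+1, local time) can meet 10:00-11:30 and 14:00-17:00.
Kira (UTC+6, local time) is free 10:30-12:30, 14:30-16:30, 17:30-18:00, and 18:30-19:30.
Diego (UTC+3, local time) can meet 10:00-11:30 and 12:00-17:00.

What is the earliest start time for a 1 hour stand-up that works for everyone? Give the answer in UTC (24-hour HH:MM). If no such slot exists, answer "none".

09:00

Wyatt → UTC: 09:00–10:30, 13:00–16:00.
Kira → UTC: 04:30–06:30, 08:30–10:30, 11:30–12:00, 12:30–13:30.
Diego → UTC: 07:00–08:30, 09:00–14:00.
Wyatt ∩ Kira: 09:00–10:30, 13:00–13:30.
Wyatt ∩ Kira ∩ Diego: 09:00–10:30, 13:00–13:30.
Windows ≥ 60 min: 09:00–10:30.
Earliest such window starts at 09:00.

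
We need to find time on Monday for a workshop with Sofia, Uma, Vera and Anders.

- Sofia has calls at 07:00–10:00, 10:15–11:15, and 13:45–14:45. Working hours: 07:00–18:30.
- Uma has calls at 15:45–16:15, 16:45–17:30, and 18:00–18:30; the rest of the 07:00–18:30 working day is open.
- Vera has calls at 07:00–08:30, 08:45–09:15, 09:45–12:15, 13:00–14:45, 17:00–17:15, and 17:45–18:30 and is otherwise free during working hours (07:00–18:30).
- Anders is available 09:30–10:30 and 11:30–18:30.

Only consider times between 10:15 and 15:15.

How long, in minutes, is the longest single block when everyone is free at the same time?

Sofia free within 07:00–18:30: 10:00–10:15, 11:15–13:45, 14:45–18:30.
Uma free within 07:00–18:30: 07:00–15:45, 16:15–16:45, 17:30–18:00.
Vera free within 07:00–18:30: 08:30–08:45, 09:15–09:45, 12:15–13:00, 14:45–17:00, 17:15–17:45.
Sofia ∩ Uma: 10:00–10:15, 11:15–13:45, 14:45–15:45, 16:15–16:45, 17:30–18:00.
Sofia ∩ Uma ∩ Vera: 12:15–13:00, 14:45–15:45, 16:15–16:45, 17:30–17:45.
Sofia ∩ Uma ∩ Vera ∩ Anders: 12:15–13:00, 14:45–15:45, 16:15–16:45, 17:30–17:45.
Restricted to 10:15–15:15: 12:15–13:00, 14:45–15:15.
Common window lengths: 45, 30 min; longest is 45.

45 minutes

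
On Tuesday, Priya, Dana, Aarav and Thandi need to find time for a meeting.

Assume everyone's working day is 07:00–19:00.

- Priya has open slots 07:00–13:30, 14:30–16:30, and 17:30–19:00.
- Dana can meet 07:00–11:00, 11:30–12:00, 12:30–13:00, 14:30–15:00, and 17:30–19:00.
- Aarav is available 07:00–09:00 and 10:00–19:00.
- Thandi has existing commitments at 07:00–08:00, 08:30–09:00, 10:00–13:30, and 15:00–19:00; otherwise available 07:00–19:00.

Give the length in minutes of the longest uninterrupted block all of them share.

30 minutes

Thandi free within 07:00–19:00: 08:00–08:30, 09:00–10:00, 13:30–15:00.
Priya ∩ Dana: 07:00–11:00, 11:30–12:00, 12:30–13:00, 14:30–15:00, 17:30–19:00.
Priya ∩ Dana ∩ Aarav: 07:00–09:00, 10:00–11:00, 11:30–12:00, 12:30–13:00, 14:30–15:00, 17:30–19:00.
Priya ∩ Dana ∩ Aarav ∩ Thandi: 08:00–08:30, 14:30–15:00.
Common window lengths: 30, 30 min; longest is 30.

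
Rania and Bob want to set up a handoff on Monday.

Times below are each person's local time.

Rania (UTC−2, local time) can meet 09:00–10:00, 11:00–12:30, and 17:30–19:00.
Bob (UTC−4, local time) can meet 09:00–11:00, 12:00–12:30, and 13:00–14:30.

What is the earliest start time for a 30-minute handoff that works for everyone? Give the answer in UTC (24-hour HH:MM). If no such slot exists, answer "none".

Rania → UTC: 11:00–12:00, 13:00–14:30, 19:30–21:00.
Bob → UTC: 13:00–15:00, 16:00–16:30, 17:00–18:30.
Rania ∩ Bob: 13:00–14:30.
Windows ≥ 30 min: 13:00–14:30.
Earliest such window starts at 13:00.

13:00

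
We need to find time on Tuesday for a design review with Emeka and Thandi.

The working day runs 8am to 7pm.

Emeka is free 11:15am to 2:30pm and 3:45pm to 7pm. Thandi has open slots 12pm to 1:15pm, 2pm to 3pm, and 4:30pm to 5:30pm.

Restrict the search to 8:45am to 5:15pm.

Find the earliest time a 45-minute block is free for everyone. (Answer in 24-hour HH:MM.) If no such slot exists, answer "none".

Emeka ∩ Thandi: 12:00–13:15, 14:00–14:30, 16:30–17:30.
Restricted to 08:45–17:15: 12:00–13:15, 14:00–14:30, 16:30–17:15.
Windows ≥ 45 min: 12:00–13:15, 16:30–17:15.
Earliest such window starts at 12:00.

12:00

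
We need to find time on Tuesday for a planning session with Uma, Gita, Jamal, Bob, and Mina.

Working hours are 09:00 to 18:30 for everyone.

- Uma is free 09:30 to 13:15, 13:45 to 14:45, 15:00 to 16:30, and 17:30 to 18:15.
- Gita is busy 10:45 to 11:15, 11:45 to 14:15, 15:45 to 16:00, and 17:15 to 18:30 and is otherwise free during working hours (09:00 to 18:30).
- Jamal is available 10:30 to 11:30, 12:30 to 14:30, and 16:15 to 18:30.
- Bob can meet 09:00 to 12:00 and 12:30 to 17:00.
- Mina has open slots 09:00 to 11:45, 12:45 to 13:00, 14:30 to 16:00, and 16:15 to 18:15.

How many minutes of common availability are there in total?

Gita free within 09:00–18:30: 09:00–10:45, 11:15–11:45, 14:15–15:45, 16:00–17:15.
Uma ∩ Gita: 09:30–10:45, 11:15–11:45, 14:15–14:45, 15:00–15:45, 16:00–16:30.
Uma ∩ Gita ∩ Jamal: 10:30–10:45, 11:15–11:30, 14:15–14:30, 16:15–16:30.
Uma ∩ Gita ∩ Jamal ∩ Bob: 10:30–10:45, 11:15–11:30, 14:15–14:30, 16:15–16:30.
Uma ∩ Gita ∩ Jamal ∩ Bob ∩ Mina: 10:30–10:45, 11:15–11:30, 16:15–16:30.
Total common minutes: 15 + 15 + 15 = 45.

45 minutes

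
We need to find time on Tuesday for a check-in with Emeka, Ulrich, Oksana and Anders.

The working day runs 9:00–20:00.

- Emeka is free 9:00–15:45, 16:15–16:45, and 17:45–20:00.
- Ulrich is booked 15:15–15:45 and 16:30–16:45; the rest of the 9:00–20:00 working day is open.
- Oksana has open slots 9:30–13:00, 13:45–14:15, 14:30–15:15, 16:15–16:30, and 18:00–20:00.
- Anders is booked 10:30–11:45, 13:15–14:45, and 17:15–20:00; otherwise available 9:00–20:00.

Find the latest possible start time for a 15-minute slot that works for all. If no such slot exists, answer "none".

Ulrich free within 09:00–20:00: 09:00–15:15, 15:45–16:30, 16:45–20:00.
Anders free within 09:00–20:00: 09:00–10:30, 11:45–13:15, 14:45–17:15.
Emeka ∩ Ulrich: 09:00–15:15, 16:15–16:30, 17:45–20:00.
Emeka ∩ Ulrich ∩ Oksana: 09:30–13:00, 13:45–14:15, 14:30–15:15, 16:15–16:30, 18:00–20:00.
Emeka ∩ Ulrich ∩ Oksana ∩ Anders: 09:30–10:30, 11:45–13:00, 14:45–15:15, 16:15–16:30.
Windows ≥ 15 min: 09:30–10:30, 11:45–13:00, 14:45–15:15, 16:15–16:30.
Latest start in the last window 16:15–16:30 is 16:30 − 15 min = 16:15.

16:15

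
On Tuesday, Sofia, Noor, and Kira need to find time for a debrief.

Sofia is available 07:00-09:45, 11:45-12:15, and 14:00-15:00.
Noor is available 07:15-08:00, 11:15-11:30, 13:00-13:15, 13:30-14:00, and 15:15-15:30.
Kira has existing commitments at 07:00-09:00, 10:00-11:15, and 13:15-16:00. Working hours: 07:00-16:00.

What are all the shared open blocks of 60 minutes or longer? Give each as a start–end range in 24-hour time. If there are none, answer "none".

Kira free within 07:00–16:00: 09:00–10:00, 11:15–13:15.
Sofia ∩ Noor: 07:15–08:00.
Sofia ∩ Noor ∩ Kira: (none).
Windows ≥ 60 min: (none).

none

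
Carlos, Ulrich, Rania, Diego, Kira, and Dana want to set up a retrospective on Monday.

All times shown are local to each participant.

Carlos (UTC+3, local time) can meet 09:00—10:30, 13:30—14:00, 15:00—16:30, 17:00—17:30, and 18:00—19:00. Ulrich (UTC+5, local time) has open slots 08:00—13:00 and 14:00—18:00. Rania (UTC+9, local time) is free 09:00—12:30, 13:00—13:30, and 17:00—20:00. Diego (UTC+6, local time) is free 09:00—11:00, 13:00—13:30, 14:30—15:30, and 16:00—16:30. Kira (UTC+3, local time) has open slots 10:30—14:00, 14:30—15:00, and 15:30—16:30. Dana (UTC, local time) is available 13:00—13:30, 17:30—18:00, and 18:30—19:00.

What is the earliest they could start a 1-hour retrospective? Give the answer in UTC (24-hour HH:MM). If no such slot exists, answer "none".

Carlos → UTC: 06:00–07:30, 10:30–11:00, 12:00–13:30, 14:00–14:30, 15:00–16:00.
Ulrich → UTC: 03:00–08:00, 09:00–13:00.
Rania → UTC: 00:00–03:30, 04:00–04:30, 08:00–11:00.
Diego → UTC: 03:00–05:00, 07:00–07:30, 08:30–09:30, 10:00–10:30.
Kira → UTC: 07:30–11:00, 11:30–12:00, 12:30–13:30.
Dana → UTC: 13:00–13:30, 17:30–18:00, 18:30–19:00.
Carlos ∩ Ulrich: 06:00–07:30, 10:30–11:00, 12:00–13:00.
Carlos ∩ Ulrich ∩ Rania: 10:30–11:00.
Carlos ∩ Ulrich ∩ Rania ∩ Diego: (none).
Carlos ∩ Ulrich ∩ Rania ∩ Diego ∩ Kira: (none).
Carlos ∩ Ulrich ∩ Rania ∩ Diego ∩ Kira ∩ Dana: (none).
Windows ≥ 60 min: (none).

none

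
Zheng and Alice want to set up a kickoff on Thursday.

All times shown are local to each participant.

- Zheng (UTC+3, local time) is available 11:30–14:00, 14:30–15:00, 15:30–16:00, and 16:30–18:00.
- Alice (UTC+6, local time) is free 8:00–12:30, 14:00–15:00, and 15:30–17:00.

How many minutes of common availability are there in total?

120 minutes

Zheng → UTC: 08:30–11:00, 11:30–12:00, 12:30–13:00, 13:30–15:00.
Alice → UTC: 02:00–06:30, 08:00–09:00, 09:30–11:00.
Zheng ∩ Alice: 08:30–09:00, 09:30–11:00.
Total common minutes: 30 + 90 = 120.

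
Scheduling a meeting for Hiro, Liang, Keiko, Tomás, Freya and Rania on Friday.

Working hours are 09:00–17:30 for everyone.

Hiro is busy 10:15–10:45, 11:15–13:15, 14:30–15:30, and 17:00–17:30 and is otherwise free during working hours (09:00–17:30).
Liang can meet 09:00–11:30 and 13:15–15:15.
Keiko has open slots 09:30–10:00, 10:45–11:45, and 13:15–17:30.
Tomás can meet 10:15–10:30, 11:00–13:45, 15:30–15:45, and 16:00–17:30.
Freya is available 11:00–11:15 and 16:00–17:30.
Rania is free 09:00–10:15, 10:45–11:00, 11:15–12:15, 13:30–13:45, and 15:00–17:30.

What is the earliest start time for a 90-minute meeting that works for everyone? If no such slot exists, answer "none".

Hiro free within 09:00–17:30: 09:00–10:15, 10:45–11:15, 13:15–14:30, 15:30–17:00.
Hiro ∩ Liang: 09:00–10:15, 10:45–11:15, 13:15–14:30.
Hiro ∩ Liang ∩ Keiko: 09:30–10:00, 10:45–11:15, 13:15–14:30.
Hiro ∩ Liang ∩ Keiko ∩ Tomás: 11:00–11:15, 13:15–13:45.
Hiro ∩ Liang ∩ Keiko ∩ Tomás ∩ Freya: 11:00–11:15.
Hiro ∩ Liang ∩ Keiko ∩ Tomás ∩ Freya ∩ Rania: (none).
Windows ≥ 90 min: (none).

none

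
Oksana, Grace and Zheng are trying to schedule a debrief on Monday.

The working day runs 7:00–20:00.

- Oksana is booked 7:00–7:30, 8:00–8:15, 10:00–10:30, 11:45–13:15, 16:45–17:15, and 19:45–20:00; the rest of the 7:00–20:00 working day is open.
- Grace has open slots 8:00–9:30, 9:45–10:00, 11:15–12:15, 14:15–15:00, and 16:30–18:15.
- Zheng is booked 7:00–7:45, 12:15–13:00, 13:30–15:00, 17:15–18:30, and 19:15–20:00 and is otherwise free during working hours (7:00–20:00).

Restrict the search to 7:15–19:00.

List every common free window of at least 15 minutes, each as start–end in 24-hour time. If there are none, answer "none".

08:15–09:30, 09:45–10:00, 11:15–11:45, 16:30–16:45

Oksana free within 07:00–20:00: 07:30–08:00, 08:15–10:00, 10:30–11:45, 13:15–16:45, 17:15–19:45.
Zheng free within 07:00–20:00: 07:45–12:15, 13:00–13:30, 15:00–17:15, 18:30–19:15.
Oksana ∩ Grace: 08:15–09:30, 09:45–10:00, 11:15–11:45, 14:15–15:00, 16:30–16:45, 17:15–18:15.
Oksana ∩ Grace ∩ Zheng: 08:15–09:30, 09:45–10:00, 11:15–11:45, 16:30–16:45.
Restricted to 07:15–19:00: 08:15–09:30, 09:45–10:00, 11:15–11:45, 16:30–16:45.
Windows ≥ 15 min: 08:15–09:30, 09:45–10:00, 11:15–11:45, 16:30–16:45.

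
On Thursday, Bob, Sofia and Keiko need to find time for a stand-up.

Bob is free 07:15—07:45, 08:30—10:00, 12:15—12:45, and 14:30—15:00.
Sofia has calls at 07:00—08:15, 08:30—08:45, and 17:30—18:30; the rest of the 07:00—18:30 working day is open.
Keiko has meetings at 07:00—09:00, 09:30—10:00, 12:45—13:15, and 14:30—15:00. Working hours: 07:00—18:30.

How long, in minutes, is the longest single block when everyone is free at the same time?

Sofia free within 07:00–18:30: 08:15–08:30, 08:45–17:30.
Keiko free within 07:00–18:30: 09:00–09:30, 10:00–12:45, 13:15–14:30, 15:00–18:30.
Bob ∩ Sofia: 08:45–10:00, 12:15–12:45, 14:30–15:00.
Bob ∩ Sofia ∩ Keiko: 09:00–09:30, 12:15–12:45.
Common window lengths: 30, 30 min; longest is 30.

30 minutes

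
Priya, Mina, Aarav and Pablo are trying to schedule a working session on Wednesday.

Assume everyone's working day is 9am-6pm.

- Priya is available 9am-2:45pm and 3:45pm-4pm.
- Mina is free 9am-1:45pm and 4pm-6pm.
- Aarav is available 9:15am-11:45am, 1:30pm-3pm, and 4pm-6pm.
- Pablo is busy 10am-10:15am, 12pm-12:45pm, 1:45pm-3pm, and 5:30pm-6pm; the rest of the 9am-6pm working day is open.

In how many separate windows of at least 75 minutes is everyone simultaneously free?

Pablo free within 09:00–18:00: 09:00–10:00, 10:15–12:00, 12:45–13:45, 15:00–17:30.
Priya ∩ Mina: 09:00–13:45.
Priya ∩ Mina ∩ Aarav: 09:15–11:45, 13:30–13:45.
Priya ∩ Mina ∩ Aarav ∩ Pablo: 09:15–10:00, 10:15–11:45, 13:30–13:45.
Windows ≥ 75 min: 10:15–11:45.
That's 1 window.

1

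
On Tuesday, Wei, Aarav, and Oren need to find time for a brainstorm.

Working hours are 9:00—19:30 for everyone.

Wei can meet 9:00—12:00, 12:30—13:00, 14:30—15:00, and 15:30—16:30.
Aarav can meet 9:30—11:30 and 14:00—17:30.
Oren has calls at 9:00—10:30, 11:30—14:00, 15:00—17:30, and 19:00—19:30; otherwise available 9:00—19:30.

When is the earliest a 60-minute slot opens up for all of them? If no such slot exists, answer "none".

10:30

Oren free within 09:00–19:30: 10:30–11:30, 14:00–15:00, 17:30–19:00.
Wei ∩ Aarav: 09:30–11:30, 14:30–15:00, 15:30–16:30.
Wei ∩ Aarav ∩ Oren: 10:30–11:30, 14:30–15:00.
Windows ≥ 60 min: 10:30–11:30.
Earliest such window starts at 10:30.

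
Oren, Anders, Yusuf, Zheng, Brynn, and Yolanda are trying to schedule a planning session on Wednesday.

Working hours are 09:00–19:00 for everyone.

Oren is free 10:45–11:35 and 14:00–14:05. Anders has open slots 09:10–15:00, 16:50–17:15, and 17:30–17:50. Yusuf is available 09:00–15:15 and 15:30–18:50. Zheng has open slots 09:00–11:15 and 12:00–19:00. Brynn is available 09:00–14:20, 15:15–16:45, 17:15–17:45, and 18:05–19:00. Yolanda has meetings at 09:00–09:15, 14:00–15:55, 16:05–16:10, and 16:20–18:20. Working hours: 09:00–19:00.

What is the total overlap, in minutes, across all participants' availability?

30 minutes

Yolanda free within 09:00–19:00: 09:15–14:00, 15:55–16:05, 16:10–16:20, 18:20–19:00.
Oren ∩ Anders: 10:45–11:35, 14:00–14:05.
Oren ∩ Anders ∩ Yusuf: 10:45–11:35, 14:00–14:05.
Oren ∩ Anders ∩ Yusuf ∩ Zheng: 10:45–11:15, 14:00–14:05.
Oren ∩ Anders ∩ Yusuf ∩ Zheng ∩ Brynn: 10:45–11:15, 14:00–14:05.
Oren ∩ Anders ∩ Yusuf ∩ Zheng ∩ Brynn ∩ Yolanda: 10:45–11:15.
Total common minutes: 30.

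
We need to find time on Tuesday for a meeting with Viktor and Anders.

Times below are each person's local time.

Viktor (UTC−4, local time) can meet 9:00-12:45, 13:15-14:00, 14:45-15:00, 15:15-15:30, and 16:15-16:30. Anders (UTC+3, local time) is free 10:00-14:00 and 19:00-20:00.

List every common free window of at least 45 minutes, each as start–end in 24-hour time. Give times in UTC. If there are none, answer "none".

Viktor → UTC: 13:00–16:45, 17:15–18:00, 18:45–19:00, 19:15–19:30, 20:15–20:30.
Anders → UTC: 07:00–11:00, 16:00–17:00.
Viktor ∩ Anders: 16:00–16:45.
Windows ≥ 45 min: 16:00–16:45.

16:00–16:45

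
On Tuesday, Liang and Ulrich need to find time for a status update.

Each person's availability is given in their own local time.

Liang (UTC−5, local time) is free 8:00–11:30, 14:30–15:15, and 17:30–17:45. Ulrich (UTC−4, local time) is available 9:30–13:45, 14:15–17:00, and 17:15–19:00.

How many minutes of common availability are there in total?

Liang → UTC: 13:00–16:30, 19:30–20:15, 22:30–22:45.
Ulrich → UTC: 13:30–17:45, 18:15–21:00, 21:15–23:00.
Liang ∩ Ulrich: 13:30–16:30, 19:30–20:15, 22:30–22:45.
Total common minutes: 180 + 45 + 15 = 240.

240 minutes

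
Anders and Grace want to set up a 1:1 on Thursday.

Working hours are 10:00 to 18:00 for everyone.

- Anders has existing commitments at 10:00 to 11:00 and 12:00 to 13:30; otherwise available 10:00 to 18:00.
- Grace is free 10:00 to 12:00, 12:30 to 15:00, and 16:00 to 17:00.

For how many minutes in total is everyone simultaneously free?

Anders free within 10:00–18:00: 11:00–12:00, 13:30–18:00.
Anders ∩ Grace: 11:00–12:00, 13:30–15:00, 16:00–17:00.
Total common minutes: 60 + 90 + 60 = 210.

210 minutes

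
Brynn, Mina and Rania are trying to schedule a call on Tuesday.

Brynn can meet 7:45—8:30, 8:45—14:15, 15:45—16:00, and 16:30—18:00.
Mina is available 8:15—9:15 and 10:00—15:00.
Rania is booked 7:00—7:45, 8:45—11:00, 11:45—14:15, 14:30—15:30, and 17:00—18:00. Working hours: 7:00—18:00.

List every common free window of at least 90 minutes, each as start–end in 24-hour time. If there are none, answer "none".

Rania free within 07:00–18:00: 07:45–08:45, 11:00–11:45, 14:15–14:30, 15:30–17:00.
Brynn ∩ Mina: 08:15–08:30, 08:45–09:15, 10:00–14:15.
Brynn ∩ Mina ∩ Rania: 08:15–08:30, 11:00–11:45.
Windows ≥ 90 min: (none).

none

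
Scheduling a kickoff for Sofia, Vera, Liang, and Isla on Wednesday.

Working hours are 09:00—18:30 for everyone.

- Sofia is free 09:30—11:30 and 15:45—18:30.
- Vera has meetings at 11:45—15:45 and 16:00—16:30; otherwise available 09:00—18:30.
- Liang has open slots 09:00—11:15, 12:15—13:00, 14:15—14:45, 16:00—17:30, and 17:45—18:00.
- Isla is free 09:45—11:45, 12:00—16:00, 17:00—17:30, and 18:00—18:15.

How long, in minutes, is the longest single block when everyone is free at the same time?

90 minutes

Vera free within 09:00–18:30: 09:00–11:45, 15:45–16:00, 16:30–18:30.
Sofia ∩ Vera: 09:30–11:30, 15:45–16:00, 16:30–18:30.
Sofia ∩ Vera ∩ Liang: 09:30–11:15, 16:30–17:30, 17:45–18:00.
Sofia ∩ Vera ∩ Liang ∩ Isla: 09:45–11:15, 17:00–17:30.
Common window lengths: 90, 30 min; longest is 90.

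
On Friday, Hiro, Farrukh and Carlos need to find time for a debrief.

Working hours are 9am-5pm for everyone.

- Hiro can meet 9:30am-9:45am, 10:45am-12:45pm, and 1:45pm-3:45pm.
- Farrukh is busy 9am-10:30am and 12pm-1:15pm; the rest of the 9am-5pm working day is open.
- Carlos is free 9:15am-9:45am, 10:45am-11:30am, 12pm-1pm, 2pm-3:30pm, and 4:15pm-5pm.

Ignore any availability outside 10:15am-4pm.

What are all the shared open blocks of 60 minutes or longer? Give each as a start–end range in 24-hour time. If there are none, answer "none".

Farrukh free within 09:00–17:00: 10:30–12:00, 13:15–17:00.
Hiro ∩ Farrukh: 10:45–12:00, 13:45–15:45.
Hiro ∩ Farrukh ∩ Carlos: 10:45–11:30, 14:00–15:30.
Restricted to 10:15–16:00: 10:45–11:30, 14:00–15:30.
Windows ≥ 60 min: 14:00–15:30.

14:00–15:30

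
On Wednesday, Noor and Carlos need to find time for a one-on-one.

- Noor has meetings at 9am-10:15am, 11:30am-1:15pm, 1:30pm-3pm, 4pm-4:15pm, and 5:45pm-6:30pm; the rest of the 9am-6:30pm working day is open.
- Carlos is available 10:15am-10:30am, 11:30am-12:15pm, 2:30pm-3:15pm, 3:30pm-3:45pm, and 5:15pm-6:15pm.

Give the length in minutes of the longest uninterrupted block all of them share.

Noor free within 09:00–18:30: 10:15–11:30, 13:15–13:30, 15:00–16:00, 16:15–17:45.
Noor ∩ Carlos: 10:15–10:30, 15:00–15:15, 15:30–15:45, 17:15–17:45.
Common window lengths: 15, 15, 15, 30 min; longest is 30.

30 minutes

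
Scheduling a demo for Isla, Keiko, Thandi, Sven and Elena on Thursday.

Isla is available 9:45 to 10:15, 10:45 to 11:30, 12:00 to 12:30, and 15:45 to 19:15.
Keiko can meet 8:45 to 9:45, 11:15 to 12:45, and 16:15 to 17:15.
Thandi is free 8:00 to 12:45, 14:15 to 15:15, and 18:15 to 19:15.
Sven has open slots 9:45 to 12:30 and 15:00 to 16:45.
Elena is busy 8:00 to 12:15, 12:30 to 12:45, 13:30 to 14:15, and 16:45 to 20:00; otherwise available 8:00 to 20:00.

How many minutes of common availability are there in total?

15 minutes

Elena free within 08:00–20:00: 12:15–12:30, 12:45–13:30, 14:15–16:45.
Isla ∩ Keiko: 11:15–11:30, 12:00–12:30, 16:15–17:15.
Isla ∩ Keiko ∩ Thandi: 11:15–11:30, 12:00–12:30.
Isla ∩ Keiko ∩ Thandi ∩ Sven: 11:15–11:30, 12:00–12:30.
Isla ∩ Keiko ∩ Thandi ∩ Sven ∩ Elena: 12:15–12:30.
Total common minutes: 15.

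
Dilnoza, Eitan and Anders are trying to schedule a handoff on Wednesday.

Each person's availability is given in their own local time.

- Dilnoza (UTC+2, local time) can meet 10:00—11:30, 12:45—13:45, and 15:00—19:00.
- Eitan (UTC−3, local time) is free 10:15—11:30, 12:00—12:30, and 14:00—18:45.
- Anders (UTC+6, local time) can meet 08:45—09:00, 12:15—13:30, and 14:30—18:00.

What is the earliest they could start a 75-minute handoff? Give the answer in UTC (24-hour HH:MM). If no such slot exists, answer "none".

none

Dilnoza → UTC: 08:00–09:30, 10:45–11:45, 13:00–17:00.
Eitan → UTC: 13:15–14:30, 15:00–15:30, 17:00–21:45.
Anders → UTC: 02:45–03:00, 06:15–07:30, 08:30–12:00.
Dilnoza ∩ Eitan: 13:15–14:30, 15:00–15:30.
Dilnoza ∩ Eitan ∩ Anders: (none).
Windows ≥ 75 min: (none).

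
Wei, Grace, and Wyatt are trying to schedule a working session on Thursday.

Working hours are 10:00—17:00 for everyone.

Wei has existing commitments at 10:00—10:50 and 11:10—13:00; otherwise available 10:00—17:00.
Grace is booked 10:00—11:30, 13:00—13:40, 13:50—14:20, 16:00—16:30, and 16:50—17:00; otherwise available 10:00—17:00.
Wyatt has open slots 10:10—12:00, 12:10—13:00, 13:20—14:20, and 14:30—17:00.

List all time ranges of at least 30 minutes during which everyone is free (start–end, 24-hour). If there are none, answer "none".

14:30–16:00

Wei free within 10:00–17:00: 10:50–11:10, 13:00–17:00.
Grace free within 10:00–17:00: 11:30–13:00, 13:40–13:50, 14:20–16:00, 16:30–16:50.
Wei ∩ Grace: 13:40–13:50, 14:20–16:00, 16:30–16:50.
Wei ∩ Grace ∩ Wyatt: 13:40–13:50, 14:30–16:00, 16:30–16:50.
Windows ≥ 30 min: 14:30–16:00.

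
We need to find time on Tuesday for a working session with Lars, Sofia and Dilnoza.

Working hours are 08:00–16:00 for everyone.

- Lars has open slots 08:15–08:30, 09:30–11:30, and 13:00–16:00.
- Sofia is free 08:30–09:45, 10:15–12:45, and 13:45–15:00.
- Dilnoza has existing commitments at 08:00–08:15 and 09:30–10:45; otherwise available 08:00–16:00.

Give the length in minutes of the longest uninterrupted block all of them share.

75 minutes

Dilnoza free within 08:00–16:00: 08:15–09:30, 10:45–16:00.
Lars ∩ Sofia: 09:30–09:45, 10:15–11:30, 13:45–15:00.
Lars ∩ Sofia ∩ Dilnoza: 10:45–11:30, 13:45–15:00.
Common window lengths: 45, 75 min; longest is 75.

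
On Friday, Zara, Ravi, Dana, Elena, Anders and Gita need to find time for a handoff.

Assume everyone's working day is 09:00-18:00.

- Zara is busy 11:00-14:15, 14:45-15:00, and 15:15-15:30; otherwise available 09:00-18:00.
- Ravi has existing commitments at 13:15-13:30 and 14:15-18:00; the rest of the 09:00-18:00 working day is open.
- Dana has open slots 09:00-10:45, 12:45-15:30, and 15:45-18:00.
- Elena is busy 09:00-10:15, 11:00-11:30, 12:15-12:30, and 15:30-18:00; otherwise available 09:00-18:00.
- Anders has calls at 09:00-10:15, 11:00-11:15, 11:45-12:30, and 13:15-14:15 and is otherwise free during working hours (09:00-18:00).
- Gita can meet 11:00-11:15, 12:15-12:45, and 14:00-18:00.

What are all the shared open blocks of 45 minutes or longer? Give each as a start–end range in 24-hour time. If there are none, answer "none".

none

Zara free within 09:00–18:00: 09:00–11:00, 14:15–14:45, 15:00–15:15, 15:30–18:00.
Ravi free within 09:00–18:00: 09:00–13:15, 13:30–14:15.
Elena free within 09:00–18:00: 10:15–11:00, 11:30–12:15, 12:30–15:30.
Anders free within 09:00–18:00: 10:15–11:00, 11:15–11:45, 12:30–13:15, 14:15–18:00.
Zara ∩ Ravi: 09:00–11:00.
Zara ∩ Ravi ∩ Dana: 09:00–10:45.
Zara ∩ Ravi ∩ Dana ∩ Elena: 10:15–10:45.
Zara ∩ Ravi ∩ Dana ∩ Elena ∩ Anders: 10:15–10:45.
Zara ∩ Ravi ∩ Dana ∩ Elena ∩ Anders ∩ Gita: (none).
Windows ≥ 45 min: (none).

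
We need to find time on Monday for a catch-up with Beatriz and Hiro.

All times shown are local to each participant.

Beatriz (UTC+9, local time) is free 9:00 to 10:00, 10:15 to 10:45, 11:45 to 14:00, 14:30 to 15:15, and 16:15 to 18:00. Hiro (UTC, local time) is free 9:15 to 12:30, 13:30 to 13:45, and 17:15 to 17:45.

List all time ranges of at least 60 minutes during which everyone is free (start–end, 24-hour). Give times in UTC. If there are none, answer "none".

none

Beatriz → UTC: 00:00–01:00, 01:15–01:45, 02:45–05:00, 05:30–06:15, 07:15–09:00.
Hiro → UTC: 09:15–12:30, 13:30–13:45, 17:15–17:45.
Beatriz ∩ Hiro: (none).
Windows ≥ 60 min: (none).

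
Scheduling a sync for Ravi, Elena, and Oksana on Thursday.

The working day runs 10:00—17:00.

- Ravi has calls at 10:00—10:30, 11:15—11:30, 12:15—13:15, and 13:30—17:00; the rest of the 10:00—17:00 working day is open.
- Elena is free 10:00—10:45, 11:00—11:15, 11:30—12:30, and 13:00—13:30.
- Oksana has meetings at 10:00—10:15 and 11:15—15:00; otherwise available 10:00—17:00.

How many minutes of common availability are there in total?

Ravi free within 10:00–17:00: 10:30–11:15, 11:30–12:15, 13:15–13:30.
Oksana free within 10:00–17:00: 10:15–11:15, 15:00–17:00.
Ravi ∩ Elena: 10:30–10:45, 11:00–11:15, 11:30–12:15, 13:15–13:30.
Ravi ∩ Elena ∩ Oksana: 10:30–10:45, 11:00–11:15.
Total common minutes: 15 + 15 = 30.

30 minutes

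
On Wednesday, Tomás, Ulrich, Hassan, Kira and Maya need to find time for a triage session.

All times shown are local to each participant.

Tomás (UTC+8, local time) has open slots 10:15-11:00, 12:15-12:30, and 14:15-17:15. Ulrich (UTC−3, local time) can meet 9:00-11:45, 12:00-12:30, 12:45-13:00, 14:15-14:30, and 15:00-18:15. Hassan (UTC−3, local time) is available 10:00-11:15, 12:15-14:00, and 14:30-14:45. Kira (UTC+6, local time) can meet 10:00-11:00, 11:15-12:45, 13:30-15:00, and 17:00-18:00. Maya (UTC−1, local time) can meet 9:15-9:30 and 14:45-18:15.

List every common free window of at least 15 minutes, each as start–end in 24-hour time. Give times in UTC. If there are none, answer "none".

Tomás → UTC: 02:15–03:00, 04:15–04:30, 06:15–09:15.
Ulrich → UTC: 12:00–14:45, 15:00–15:30, 15:45–16:00, 17:15–17:30, 18:00–21:15.
Hassan → UTC: 13:00–14:15, 15:15–17:00, 17:30–17:45.
Kira → UTC: 04:00–05:00, 05:15–06:45, 07:30–09:00, 11:00–12:00.
Maya → UTC: 10:15–10:30, 15:45–19:15.
Tomás ∩ Ulrich: (none).
Tomás ∩ Ulrich ∩ Hassan: (none).
Tomás ∩ Ulrich ∩ Hassan ∩ Kira: (none).
Tomás ∩ Ulrich ∩ Hassan ∩ Kira ∩ Maya: (none).
Windows ≥ 15 min: (none).

none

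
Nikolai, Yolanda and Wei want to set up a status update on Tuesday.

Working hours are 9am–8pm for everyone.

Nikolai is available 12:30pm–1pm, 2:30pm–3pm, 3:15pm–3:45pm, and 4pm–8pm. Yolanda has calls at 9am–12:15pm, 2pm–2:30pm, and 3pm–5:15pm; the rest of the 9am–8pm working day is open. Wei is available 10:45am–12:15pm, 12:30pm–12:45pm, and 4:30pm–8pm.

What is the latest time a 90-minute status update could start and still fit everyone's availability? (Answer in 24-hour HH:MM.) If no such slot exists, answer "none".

18:30

Yolanda free within 09:00–20:00: 12:15–14:00, 14:30–15:00, 17:15–20:00.
Nikolai ∩ Yolanda: 12:30–13:00, 14:30–15:00, 17:15–20:00.
Nikolai ∩ Yolanda ∩ Wei: 12:30–12:45, 17:15–20:00.
Windows ≥ 90 min: 17:15–20:00.
Latest start in the last window 17:15–20:00 is 20:00 − 90 min = 18:30.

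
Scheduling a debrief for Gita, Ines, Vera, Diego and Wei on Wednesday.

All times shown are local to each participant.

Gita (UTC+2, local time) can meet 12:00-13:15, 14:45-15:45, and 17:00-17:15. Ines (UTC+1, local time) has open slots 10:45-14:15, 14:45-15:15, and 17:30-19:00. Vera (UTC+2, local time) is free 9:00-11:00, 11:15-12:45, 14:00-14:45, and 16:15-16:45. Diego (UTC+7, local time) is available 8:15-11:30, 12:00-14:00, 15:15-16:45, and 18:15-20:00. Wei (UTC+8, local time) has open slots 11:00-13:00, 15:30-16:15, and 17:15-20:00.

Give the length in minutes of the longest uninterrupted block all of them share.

0 minutes

Gita → UTC: 10:00–11:15, 12:45–13:45, 15:00–15:15.
Ines → UTC: 09:45–13:15, 13:45–14:15, 16:30–18:00.
Vera → UTC: 07:00–09:00, 09:15–10:45, 12:00–12:45, 14:15–14:45.
Diego → UTC: 01:15–04:30, 05:00–07:00, 08:15–09:45, 11:15–13:00.
Wei → UTC: 03:00–05:00, 07:30–08:15, 09:15–12:00.
Gita ∩ Ines: 10:00–11:15, 12:45–13:15.
Gita ∩ Ines ∩ Vera: 10:00–10:45.
Gita ∩ Ines ∩ Vera ∩ Diego: (none).
Gita ∩ Ines ∩ Vera ∩ Diego ∩ Wei: (none).
No common window.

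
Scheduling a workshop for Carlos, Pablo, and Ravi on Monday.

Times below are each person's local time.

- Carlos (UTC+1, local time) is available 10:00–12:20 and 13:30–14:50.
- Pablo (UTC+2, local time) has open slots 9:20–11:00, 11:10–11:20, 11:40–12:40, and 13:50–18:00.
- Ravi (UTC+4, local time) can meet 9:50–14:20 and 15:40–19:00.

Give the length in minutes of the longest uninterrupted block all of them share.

Carlos → UTC: 09:00–11:20, 12:30–13:50.
Pablo → UTC: 07:20–09:00, 09:10–09:20, 09:40–10:40, 11:50–16:00.
Ravi → UTC: 05:50–10:20, 11:40–15:00.
Carlos ∩ Pablo: 09:10–09:20, 09:40–10:40, 12:30–13:50.
Carlos ∩ Pablo ∩ Ravi: 09:10–09:20, 09:40–10:20, 12:30–13:50.
Common window lengths: 10, 40, 80 min; longest is 80.

80 minutes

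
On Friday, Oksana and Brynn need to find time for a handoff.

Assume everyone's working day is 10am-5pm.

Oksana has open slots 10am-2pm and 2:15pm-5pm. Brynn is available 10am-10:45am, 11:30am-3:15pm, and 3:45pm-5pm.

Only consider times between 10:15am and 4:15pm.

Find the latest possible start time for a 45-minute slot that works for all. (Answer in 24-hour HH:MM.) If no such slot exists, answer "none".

14:30

Oksana ∩ Brynn: 10:00–10:45, 11:30–14:00, 14:15–15:15, 15:45–17:00.
Restricted to 10:15–16:15: 10:15–10:45, 11:30–14:00, 14:15–15:15, 15:45–16:15.
Windows ≥ 45 min: 11:30–14:00, 14:15–15:15.
Latest start in the last window 14:15–15:15 is 15:15 − 45 min = 14:30.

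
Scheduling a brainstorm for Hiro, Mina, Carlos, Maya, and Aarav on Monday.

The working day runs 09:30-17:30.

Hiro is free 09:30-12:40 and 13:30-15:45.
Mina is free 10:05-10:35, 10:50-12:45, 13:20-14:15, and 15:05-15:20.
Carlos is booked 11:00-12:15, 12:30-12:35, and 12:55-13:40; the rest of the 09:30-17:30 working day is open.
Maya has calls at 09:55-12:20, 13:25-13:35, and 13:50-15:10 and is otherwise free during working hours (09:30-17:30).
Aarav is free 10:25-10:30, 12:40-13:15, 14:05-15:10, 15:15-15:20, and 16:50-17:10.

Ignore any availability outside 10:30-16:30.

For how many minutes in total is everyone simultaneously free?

5 minutes

Carlos free within 09:30–17:30: 09:30–11:00, 12:15–12:30, 12:35–12:55, 13:40–17:30.
Maya free within 09:30–17:30: 09:30–09:55, 12:20–13:25, 13:35–13:50, 15:10–17:30.
Hiro ∩ Mina: 10:05–10:35, 10:50–12:40, 13:30–14:15, 15:05–15:20.
Hiro ∩ Mina ∩ Carlos: 10:05–10:35, 10:50–11:00, 12:15–12:30, 12:35–12:40, 13:40–14:15, 15:05–15:20.
Hiro ∩ Mina ∩ Carlos ∩ Maya: 12:20–12:30, 12:35–12:40, 13:40–13:50, 15:10–15:20.
Hiro ∩ Mina ∩ Carlos ∩ Maya ∩ Aarav: 15:15–15:20.
Restricted to 10:30–16:30: 15:15–15:20.
Total common minutes: 5.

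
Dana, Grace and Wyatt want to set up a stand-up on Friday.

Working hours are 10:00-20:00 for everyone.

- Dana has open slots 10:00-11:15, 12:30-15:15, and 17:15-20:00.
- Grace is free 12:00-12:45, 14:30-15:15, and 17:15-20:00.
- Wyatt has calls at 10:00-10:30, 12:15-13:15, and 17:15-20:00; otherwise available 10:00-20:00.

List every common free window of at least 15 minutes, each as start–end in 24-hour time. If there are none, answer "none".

Wyatt free within 10:00–20:00: 10:30–12:15, 13:15–17:15.
Dana ∩ Grace: 12:30–12:45, 14:30–15:15, 17:15–20:00.
Dana ∩ Grace ∩ Wyatt: 14:30–15:15.
Windows ≥ 15 min: 14:30–15:15.

14:30–15:15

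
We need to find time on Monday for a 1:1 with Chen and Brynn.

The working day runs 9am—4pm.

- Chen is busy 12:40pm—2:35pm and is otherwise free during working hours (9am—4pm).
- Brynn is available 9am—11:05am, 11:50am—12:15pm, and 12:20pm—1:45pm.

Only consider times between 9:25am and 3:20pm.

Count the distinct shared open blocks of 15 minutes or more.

Chen free within 09:00–16:00: 09:00–12:40, 14:35–16:00.
Chen ∩ Brynn: 09:00–11:05, 11:50–12:15, 12:20–12:40.
Restricted to 09:25–15:20: 09:25–11:05, 11:50–12:15, 12:20–12:40.
Windows ≥ 15 min: 09:25–11:05, 11:50–12:15, 12:20–12:40.
That's 3 windows.

3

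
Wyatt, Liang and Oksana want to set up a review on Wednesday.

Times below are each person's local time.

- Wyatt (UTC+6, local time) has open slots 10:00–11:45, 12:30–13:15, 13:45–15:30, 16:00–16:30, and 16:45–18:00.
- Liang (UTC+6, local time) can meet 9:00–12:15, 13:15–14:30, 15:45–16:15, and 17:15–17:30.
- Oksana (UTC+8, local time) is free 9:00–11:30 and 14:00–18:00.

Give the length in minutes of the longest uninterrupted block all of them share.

Wyatt → UTC: 04:00–05:45, 06:30–07:15, 07:45–09:30, 10:00–10:30, 10:45–12:00.
Liang → UTC: 03:00–06:15, 07:15–08:30, 09:45–10:15, 11:15–11:30.
Oksana → UTC: 01:00–03:30, 06:00–10:00.
Wyatt ∩ Liang: 04:00–05:45, 07:45–08:30, 10:00–10:15, 11:15–11:30.
Wyatt ∩ Liang ∩ Oksana: 07:45–08:30.
Single common window of 45 minutes.

45 minutes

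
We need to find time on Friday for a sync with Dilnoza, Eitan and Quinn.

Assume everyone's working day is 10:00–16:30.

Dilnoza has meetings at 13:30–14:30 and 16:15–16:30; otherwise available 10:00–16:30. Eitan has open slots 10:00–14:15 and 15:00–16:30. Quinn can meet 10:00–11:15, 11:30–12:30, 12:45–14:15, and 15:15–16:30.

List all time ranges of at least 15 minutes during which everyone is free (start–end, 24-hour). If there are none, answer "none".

10:00–11:15, 11:30–12:30, 12:45–13:30, 15:15–16:15

Dilnoza free within 10:00–16:30: 10:00–13:30, 14:30–16:15.
Dilnoza ∩ Eitan: 10:00–13:30, 15:00–16:15.
Dilnoza ∩ Eitan ∩ Quinn: 10:00–11:15, 11:30–12:30, 12:45–13:30, 15:15–16:15.
Windows ≥ 15 min: 10:00–11:15, 11:30–12:30, 12:45–13:30, 15:15–16:15.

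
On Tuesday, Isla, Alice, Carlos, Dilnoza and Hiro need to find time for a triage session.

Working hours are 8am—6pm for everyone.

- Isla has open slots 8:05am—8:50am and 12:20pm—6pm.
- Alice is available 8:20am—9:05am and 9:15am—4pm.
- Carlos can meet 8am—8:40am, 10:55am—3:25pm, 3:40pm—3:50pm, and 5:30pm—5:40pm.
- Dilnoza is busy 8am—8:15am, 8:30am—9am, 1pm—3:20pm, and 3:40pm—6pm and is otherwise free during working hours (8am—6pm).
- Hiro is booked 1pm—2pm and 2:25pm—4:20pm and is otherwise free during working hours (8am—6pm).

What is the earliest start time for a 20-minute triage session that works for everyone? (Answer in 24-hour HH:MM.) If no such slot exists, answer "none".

12:20

Dilnoza free within 08:00–18:00: 08:15–08:30, 09:00–13:00, 15:20–15:40.
Hiro free within 08:00–18:00: 08:00–13:00, 14:00–14:25, 16:20–18:00.
Isla ∩ Alice: 08:20–08:50, 12:20–16:00.
Isla ∩ Alice ∩ Carlos: 08:20–08:40, 12:20–15:25, 15:40–15:50.
Isla ∩ Alice ∩ Carlos ∩ Dilnoza: 08:20–08:30, 12:20–13:00, 15:20–15:25.
Isla ∩ Alice ∩ Carlos ∩ Dilnoza ∩ Hiro: 08:20–08:30, 12:20–13:00.
Windows ≥ 20 min: 12:20–13:00.
Earliest such window starts at 12:20.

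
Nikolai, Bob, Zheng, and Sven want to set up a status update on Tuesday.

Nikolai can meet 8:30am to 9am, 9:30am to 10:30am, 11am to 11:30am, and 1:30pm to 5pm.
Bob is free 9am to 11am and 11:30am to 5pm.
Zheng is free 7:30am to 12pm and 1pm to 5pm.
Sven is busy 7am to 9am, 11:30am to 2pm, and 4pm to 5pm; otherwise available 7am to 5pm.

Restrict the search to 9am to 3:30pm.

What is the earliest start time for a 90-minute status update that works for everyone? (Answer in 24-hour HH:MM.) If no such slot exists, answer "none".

14:00

Sven free within 07:00–17:00: 09:00–11:30, 14:00–16:00.
Nikolai ∩ Bob: 09:30–10:30, 13:30–17:00.
Nikolai ∩ Bob ∩ Zheng: 09:30–10:30, 13:30–17:00.
Nikolai ∩ Bob ∩ Zheng ∩ Sven: 09:30–10:30, 14:00–16:00.
Restricted to 09:00–15:30: 09:30–10:30, 14:00–15:30.
Windows ≥ 90 min: 14:00–15:30.
Earliest such window starts at 14:00.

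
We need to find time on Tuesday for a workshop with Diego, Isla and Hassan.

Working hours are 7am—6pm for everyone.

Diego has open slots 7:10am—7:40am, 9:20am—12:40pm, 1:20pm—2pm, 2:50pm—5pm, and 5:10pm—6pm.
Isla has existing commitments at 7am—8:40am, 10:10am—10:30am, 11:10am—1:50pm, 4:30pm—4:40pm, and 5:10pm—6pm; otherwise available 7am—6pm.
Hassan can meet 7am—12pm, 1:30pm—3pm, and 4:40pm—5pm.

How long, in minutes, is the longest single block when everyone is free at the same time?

Isla free within 07:00–18:00: 08:40–10:10, 10:30–11:10, 13:50–16:30, 16:40–17:10.
Diego ∩ Isla: 09:20–10:10, 10:30–11:10, 13:50–14:00, 14:50–16:30, 16:40–17:00.
Diego ∩ Isla ∩ Hassan: 09:20–10:10, 10:30–11:10, 13:50–14:00, 14:50–15:00, 16:40–17:00.
Common window lengths: 50, 40, 10, 10, 20 min; longest is 50.

50 minutes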